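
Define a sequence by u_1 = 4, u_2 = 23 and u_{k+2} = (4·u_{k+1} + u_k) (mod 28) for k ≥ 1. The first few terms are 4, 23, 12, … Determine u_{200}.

Listing terms: u_1 = 4,  u_2 = 23,  u_3 = 12,  u_4 = 15,  u_5 = 16,  u_6 = 23,  u_7 = 24,  u_8 = 7,  u_9 = 24,  u_{10} = 19,  u_{11} = 16,  u_{12} = 27,  u_{13} = 12,  u_{14} = 19,  u_{15} = 4,  u_{16} = 7,  u_{17} = 4,  u_{18} = 23.
The sequence repeats with period 16.
So u_{200} = u_{1 + ((200-1) mod 16)} = u_8 = 7.

7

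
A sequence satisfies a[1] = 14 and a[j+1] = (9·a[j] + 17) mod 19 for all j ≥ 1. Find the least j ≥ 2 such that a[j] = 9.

Listing terms: a[1] = 14, a[2] = 10, a[3] = 12, a[4] = 11, a[5] = 2, a[6] = 16, a[7] = 9, a[8] = 3, a[9] = 6, a[10] = 14.
The sequence repeats with period 9.
The value 9 first appears (with j ≥ 2) at a[7].

7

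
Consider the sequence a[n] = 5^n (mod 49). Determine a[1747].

We have a[1] = 5; a[2] = 25; a[3] = 27; a[4] = 37; a[5] = 38; a[6] = 43; a[7] = 19; a[8] = 46; a[9] = 34; a[10] = 23; a[11] = 17; a[12] = 36; a[13] = 33; a[14] = 18; a[15] = 41; a[16] = 9; a[17] = 45; a[18] = 29; a[19] = 47; a[20] = 39; a[21] = 48; a[22] = 44; a[23] = 24; a[24] = 22; a[25] = 12; a[26] = 11; a[27] = 6; a[28] = 30; a[29] = 3; a[30] = 15; a[31] = 26; a[32] = 32; a[33] = 13; a[34] = 16; a[35] = 31; a[36] = 8; a[37] = 40; a[38] = 4; a[39] = 20; a[40] = 2; a[41] = 10; a[42] = 1; a[43] = 5.
The sequence repeats with period 42.
So a[1747] = a[1 + ((1747-1) mod 42)] = a[25] = 12.

12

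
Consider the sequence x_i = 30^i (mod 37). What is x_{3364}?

x_0 = 1,  x_1 = 30,  x_2 = 12,  x_3 = 27,  x_4 = 33,  x_5 = 28,  x_6 = 26,  x_7 = 3,  x_8 = 16,  x_9 = 36,  x_{10} = 7,  x_{11} = 25,  x_{12} = 10,  x_{13} = 4,  x_{14} = 9,  x_{15} = 11,  x_{16} = 34,  x_{17} = 21,  x_{18} = 1.
Since x_{18} = x_0 = 1, the sequence is periodic with period 18.
(3364 - 0) mod 18 = 16, so x_{3364} = x_{16} = 34.

34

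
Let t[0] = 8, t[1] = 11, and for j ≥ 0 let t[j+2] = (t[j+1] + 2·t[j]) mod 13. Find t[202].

Listing terms: t[0] = 8,  t[1] = 11,  t[2] = 1,  t[3] = 10,  t[4] = 12,  t[5] = 6,  t[6] = 4,  t[7] = 3,  t[8] = 11,  t[9] = 4,  t[10] = 0,  t[11] = 8,  t[12] = 8,  t[13] = 11.
The sequence repeats with period 12.
So t[202] = t[0 + ((202-0) mod 12)] = t[10] = 0.

0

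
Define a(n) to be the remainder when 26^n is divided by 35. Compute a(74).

11

a(1) = 26, a(2) = 11, a(3) = 6, a(4) = 16, a(5) = 31, a(6) = 1, a(7) = 26.
Since a(7) = a(1) = 26, the sequence is periodic with period 6.
(74 - 1) mod 6 = 1, so a(74) = a(2) = 11.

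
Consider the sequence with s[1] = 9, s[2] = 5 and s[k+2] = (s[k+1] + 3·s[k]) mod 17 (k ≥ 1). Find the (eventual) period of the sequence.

16

We have s[1] = 9; s[2] = 5; s[3] = 15; s[4] = 13; s[5] = 7; s[6] = 12; s[7] = 16; s[8] = 1; s[9] = 15; s[10] = 1; s[11] = 12; s[12] = 15; s[13] = 0; s[14] = 11; s[15] = 11; s[16] = 10; s[17] = 9; s[18] = 5.
The sequence repeats with period 16.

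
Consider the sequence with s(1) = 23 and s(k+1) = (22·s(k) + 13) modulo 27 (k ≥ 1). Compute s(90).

7

Listing terms: s(1) = 23,  s(2) = 6,  s(3) = 10,  s(4) = 17,  s(5) = 9,  s(6) = 22,  s(7) = 11,  s(8) = 12,  s(9) = 7,  s(10) = 5,  s(11) = 15,  s(12) = 19,  s(13) = 26,  s(14) = 18,  s(15) = 4,  s(16) = 20,  s(17) = 21,  s(18) = 16,  s(19) = 14,  s(20) = 24,  s(21) = 1,  s(22) = 8,  s(23) = 0,  s(24) = 13,  s(25) = 2,  s(26) = 3,  s(27) = 25,  s(28) = 23.
Since s(28) = s(1) = 23, the sequence is periodic with period 27.
(90 - 1) mod 27 = 8, so s(90) = s(9) = 7.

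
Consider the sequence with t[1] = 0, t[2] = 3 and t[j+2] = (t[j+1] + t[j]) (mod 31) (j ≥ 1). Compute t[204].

8

Computing terms: t[1] = 0; t[2] = 3; t[3] = 3; t[4] = 6; t[5] = 9; t[6] = 15; t[7] = 24; t[8] = 8; t[9] = 1; t[10] = 9; t[11] = 10; t[12] = 19; t[13] = 29; t[14] = 17; t[15] = 15; t[16] = 1; t[17] = 16; t[18] = 17; t[19] = 2; t[20] = 19; t[21] = 21; t[22] = 9; t[23] = 30; t[24] = 8; t[25] = 7; t[26] = 15; t[27] = 22; t[28] = 6; t[29] = 28; t[30] = 3; t[31] = 0; t[32] = 3.
Since (t[31], t[32]) = (t[1], t[2]) = (0, 3) (two consecutive terms determine the rest), the sequence is periodic with period 30.
So t[204] = t[1 + ((204-1) mod 30)] = t[24] = 8.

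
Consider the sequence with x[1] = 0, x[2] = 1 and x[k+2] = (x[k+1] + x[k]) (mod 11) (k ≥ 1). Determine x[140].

Listing terms: x[1] = 0, x[2] = 1, x[3] = 1, x[4] = 2, x[5] = 3, x[6] = 5, x[7] = 8, x[8] = 2, x[9] = 10, x[10] = 1, x[11] = 0, x[12] = 1.
The sequence repeats with period 10.
So x[140] = x[1 + ((140-1) mod 10)] = x[10] = 1.

1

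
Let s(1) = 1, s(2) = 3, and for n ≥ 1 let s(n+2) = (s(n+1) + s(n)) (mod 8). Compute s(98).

Computing terms: s(1) = 1, s(2) = 3, s(3) = 4, s(4) = 7, s(5) = 3, s(6) = 2, s(7) = 5, s(8) = 7, s(9) = 4, s(10) = 3, s(11) = 7, s(12) = 2, s(13) = 1, s(14) = 3.
Since (s(13), s(14)) = (s(1), s(2)) = (1, 3) (two consecutive terms determine the rest), the sequence is periodic with period 12.
(98 - 1) mod 12 = 1, so s(98) = s(2) = 3.

3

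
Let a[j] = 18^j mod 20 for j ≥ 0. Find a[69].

We have a[0] = 1, a[1] = 18, a[2] = 4, a[3] = 12, a[4] = 16, a[5] = 8, a[6] = 4.
Since a[6] = a[2] = 4, the sequence is eventually periodic: after a pre-period of length 2 it cycles with period 4.
For j ≥ 2, a[j] depends only on (j - 2) mod 4. (69 - 2) mod 4 = 3, so a[69] = a[5] = 8.

8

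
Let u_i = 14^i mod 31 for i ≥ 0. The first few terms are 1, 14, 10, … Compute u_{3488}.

Computing terms: u_0 = 1,  u_1 = 14,  u_2 = 10,  u_3 = 16,  u_4 = 7,  u_5 = 5,  u_6 = 8,  u_7 = 19,  u_8 = 18,  u_9 = 4,  u_{10} = 25,  u_{11} = 9,  u_{12} = 2,  u_{13} = 28,  u_{14} = 20,  u_{15} = 1.
Since u_{15} = u_0 = 1, the sequence is periodic with period 15.
(3488 - 0) mod 15 = 8, so u_{3488} = u_8 = 18.

18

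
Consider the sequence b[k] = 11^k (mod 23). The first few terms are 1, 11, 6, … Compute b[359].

We have b[0] = 1,  b[1] = 11,  b[2] = 6,  b[3] = 20,  b[4] = 13,  b[5] = 5,  b[6] = 9,  b[7] = 7,  b[8] = 8,  b[9] = 19,  b[10] = 2,  b[11] = 22,  b[12] = 12,  b[13] = 17,  b[14] = 3,  b[15] = 10,  b[16] = 18,  b[17] = 14,  b[18] = 16,  b[19] = 15,  b[20] = 4,  b[21] = 21,  b[22] = 1.
The sequence repeats with period 22.
(359 - 0) mod 22 = 7, so b[359] = b[7] = 7.

7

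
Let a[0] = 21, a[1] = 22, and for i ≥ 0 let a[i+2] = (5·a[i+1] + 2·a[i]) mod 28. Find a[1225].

Computing terms: a[0] = 21, a[1] = 22, a[2] = 12, a[3] = 20, a[4] = 12, a[5] = 16, a[6] = 20, a[7] = 20, a[8] = 0, a[9] = 12, a[10] = 4, a[11] = 16, a[12] = 4, a[13] = 24, a[14] = 16, a[15] = 16, a[16] = 0, a[17] = 4, a[18] = 20, a[19] = 24, a[20] = 20, a[21] = 8, a[22] = 24, a[23] = 24, a[24] = 0, a[25] = 20, a[26] = 16, a[27] = 8, a[28] = 16, a[29] = 12, a[30] = 8, a[31] = 8, a[32] = 0, a[33] = 16, a[34] = 24, a[35] = 12, a[36] = 24, a[37] = 4, a[38] = 12, a[39] = 12, a[40] = 0, a[41] = 24, a[42] = 8, a[43] = 4, a[44] = 8, a[45] = 20, a[46] = 4, a[47] = 4, a[48] = 0, a[49] = 8, a[50] = 12, a[51] = 20.
Since (a[50], a[51]) = (a[2], a[3]) = (12, 20) (two consecutive terms determine the rest), the sequence is eventually periodic: after a pre-period of length 2 it cycles with period 48.
For i ≥ 2, a[i] depends only on (i - 2) mod 48. (1225 - 2) mod 48 = 23, so a[1225] = a[25] = 20.

20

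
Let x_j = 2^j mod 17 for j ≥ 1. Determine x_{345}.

Computing terms: x_1 = 2, x_2 = 4, x_3 = 8, x_4 = 16, x_5 = 15, x_6 = 13, x_7 = 9, x_8 = 1, x_9 = 2.
The sequence repeats with period 8.
So x_{345} = x_{1 + ((345-1) mod 8)} = x_1 = 2.

2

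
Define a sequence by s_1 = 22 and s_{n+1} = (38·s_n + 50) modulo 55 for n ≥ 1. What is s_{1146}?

s_1 = 22, s_2 = 6, s_3 = 3, s_4 = 54, s_5 = 12, s_6 = 11, s_7 = 28, s_8 = 14, s_9 = 32, s_{10} = 1, s_{11} = 33, s_{12} = 39, s_{13} = 47, s_{14} = 21, s_{15} = 23, s_{16} = 44, s_{17} = 17, s_{18} = 36, s_{19} = 43, s_{20} = 34, s_{21} = 22.
Since s_{21} = s_1 = 22, the sequence is periodic with period 20.
(1146 - 1) mod 20 = 5, so s_{1146} = s_6 = 11.

11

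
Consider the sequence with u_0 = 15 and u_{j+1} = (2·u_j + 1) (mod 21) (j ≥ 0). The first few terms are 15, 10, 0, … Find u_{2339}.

We have u_0 = 15,  u_1 = 10,  u_2 = 0,  u_3 = 1,  u_4 = 3,  u_5 = 7,  u_6 = 15.
The sequence repeats with period 6.
So u_{2339} = u_{0 + ((2339-0) mod 6)} = u_5 = 7.

7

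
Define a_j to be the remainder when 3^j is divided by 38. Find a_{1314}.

Computing terms: a_0 = 1; a_1 = 3; a_2 = 9; a_3 = 27; a_4 = 5; a_5 = 15; a_6 = 7; a_7 = 21; a_8 = 25; a_9 = 37; a_{10} = 35; a_{11} = 29; a_{12} = 11; a_{13} = 33; a_{14} = 23; a_{15} = 31; a_{16} = 17; a_{17} = 13; a_{18} = 1.
The sequence repeats with period 18.
So a_{1314} = a_{0 + ((1314-0) mod 18)} = a_0 = 1.

1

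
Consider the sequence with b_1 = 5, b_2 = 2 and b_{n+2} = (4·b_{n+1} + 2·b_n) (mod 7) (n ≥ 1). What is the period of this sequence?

Listing terms: b_1 = 5,  b_2 = 2,  b_3 = 4,  b_4 = 6,  b_5 = 4,  b_6 = 0,  b_7 = 1,  b_8 = 4,  b_9 = 4,  b_{10} = 3,  b_{11} = 6,  b_{12} = 2,  b_{13} = 6,  b_{14} = 0,  b_{15} = 5,  b_{16} = 6,  b_{17} = 6,  b_{18} = 1,  b_{19} = 2,  b_{20} = 3,  b_{21} = 2,  b_{22} = 0,  b_{23} = 4,  b_{24} = 2,  b_{25} = 2,  b_{26} = 5,  b_{27} = 3,  b_{28} = 1,  b_{29} = 3,  b_{30} = 0,  b_{31} = 6,  b_{32} = 3,  b_{33} = 3,  b_{34} = 4,  b_{35} = 1,  b_{36} = 5,  b_{37} = 1,  b_{38} = 0,  b_{39} = 2,  b_{40} = 1,  b_{41} = 1,  b_{42} = 6,  b_{43} = 5,  b_{44} = 4,  b_{45} = 5,  b_{46} = 0,  b_{47} = 3,  b_{48} = 5,  b_{49} = 5,  b_{50} = 2.
The sequence repeats with period 48.

48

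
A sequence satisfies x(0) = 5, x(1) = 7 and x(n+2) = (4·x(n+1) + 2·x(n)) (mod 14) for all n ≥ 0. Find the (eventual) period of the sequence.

x(0) = 5; x(1) = 7; x(2) = 10; x(3) = 12; x(4) = 12; x(5) = 2; x(6) = 4; x(7) = 6; x(8) = 4; x(9) = 0; x(10) = 8; x(11) = 4; x(12) = 4; x(13) = 10; x(14) = 6; x(15) = 2; x(16) = 6; x(17) = 0; x(18) = 12; x(19) = 6; x(20) = 6; x(21) = 8; x(22) = 2; x(23) = 10; x(24) = 2; x(25) = 0; x(26) = 4; x(27) = 2; x(28) = 2; x(29) = 12; x(30) = 10; x(31) = 8; x(32) = 10; x(33) = 0; x(34) = 6; x(35) = 10; x(36) = 10; x(37) = 4; x(38) = 8; x(39) = 12; x(40) = 8; x(41) = 0; x(42) = 2; x(43) = 8; x(44) = 8; x(45) = 6; x(46) = 12; x(47) = 4; x(48) = 12; x(49) = 0; x(50) = 10; x(51) = 12.
Since (x(50), x(51)) = (x(2), x(3)) = (10, 12) (two consecutive terms determine the rest), the sequence is eventually periodic: after a pre-period of length 2 it cycles with period 48.

48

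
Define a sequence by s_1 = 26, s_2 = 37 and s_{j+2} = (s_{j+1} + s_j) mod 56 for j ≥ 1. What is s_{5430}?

39

We have s_1 = 26,  s_2 = 37,  s_3 = 7,  s_4 = 44,  s_5 = 51,  s_6 = 39,  s_7 = 34,  s_8 = 17,  s_9 = 51,  s_{10} = 12,  s_{11} = 7,  s_{12} = 19,  s_{13} = 26,  s_{14} = 45,  s_{15} = 15,  s_{16} = 4,  s_{17} = 19,  s_{18} = 23,  s_{19} = 42,  s_{20} = 9,  s_{21} = 51,  s_{22} = 4,  s_{23} = 55,  s_{24} = 3,  s_{25} = 2,  s_{26} = 5,  s_{27} = 7,  s_{28} = 12,  s_{29} = 19,  s_{30} = 31,  s_{31} = 50,  s_{32} = 25,  s_{33} = 19,  s_{34} = 44,  s_{35} = 7,  s_{36} = 51,  s_{37} = 2,  s_{38} = 53,  s_{39} = 55,  s_{40} = 52,  s_{41} = 51,  s_{42} = 47,  s_{43} = 42,  s_{44} = 33,  s_{45} = 19,  s_{46} = 52,  s_{47} = 15,  s_{48} = 11,  s_{49} = 26,  s_{50} = 37.
The sequence repeats with period 48.
(5430 - 1) mod 48 = 5, so s_{5430} = s_6 = 39.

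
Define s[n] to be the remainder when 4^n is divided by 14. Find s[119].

2

We have s[0] = 1, s[1] = 4, s[2] = 2, s[3] = 8, s[4] = 4.
Since s[4] = s[1] = 4, the sequence is eventually periodic: after a pre-period of length 1 it cycles with period 3.
For n ≥ 1, s[n] depends only on (n - 1) mod 3. (119 - 1) mod 3 = 1, so s[119] = s[2] = 2.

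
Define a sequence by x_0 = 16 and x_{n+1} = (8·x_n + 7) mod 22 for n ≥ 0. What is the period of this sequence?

We have x_0 = 16,  x_1 = 3,  x_2 = 9,  x_3 = 13,  x_4 = 1,  x_5 = 15,  x_6 = 17,  x_7 = 11,  x_8 = 7,  x_9 = 19,  x_{10} = 5,  x_{11} = 3.
Since x_{11} = x_1 = 3, the sequence is eventually periodic: after a pre-period of length 1 it cycles with period 10.

10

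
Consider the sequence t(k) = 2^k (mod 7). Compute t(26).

We have t(0) = 1; t(1) = 2; t(2) = 4; t(3) = 1.
Since t(3) = t(0) = 1, the sequence is periodic with period 3.
So t(26) = t(0 + ((26-0) mod 3)) = t(2) = 4.

4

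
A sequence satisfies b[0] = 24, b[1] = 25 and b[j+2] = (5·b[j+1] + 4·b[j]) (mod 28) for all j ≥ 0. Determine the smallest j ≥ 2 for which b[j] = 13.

6

Computing terms: b[0] = 24; b[1] = 25; b[2] = 25; b[3] = 1; b[4] = 21; b[5] = 25; b[6] = 13; b[7] = 25; b[8] = 9; b[9] = 5; b[10] = 5; b[11] = 17; b[12] = 21; b[13] = 5; b[14] = 25; b[15] = 5; b[16] = 13; b[17] = 1; b[18] = 1; b[19] = 9; b[20] = 21; b[21] = 1; b[22] = 5; b[23] = 1; b[24] = 25; b[25] = 17; b[26] = 17; b[27] = 13; b[28] = 21; b[29] = 17; b[30] = 1; b[31] = 17; b[32] = 5; b[33] = 9; b[34] = 9; b[35] = 25; b[36] = 21; b[37] = 9; b[38] = 17; b[39] = 9; b[40] = 1; b[41] = 13; b[42] = 13; b[43] = 5; b[44] = 21; b[45] = 13; b[46] = 9; b[47] = 13; b[48] = 17; b[49] = 25; b[50] = 25.
Since (b[49], b[50]) = (b[1], b[2]) = (25, 25) (two consecutive terms determine the rest), the sequence is eventually periodic: after a pre-period of length 1 it cycles with period 48.
The value 13 first appears (with j ≥ 2) at b[6].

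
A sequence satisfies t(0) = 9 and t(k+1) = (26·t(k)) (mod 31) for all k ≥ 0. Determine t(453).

Listing terms: t(0) = 9; t(1) = 17; t(2) = 8; t(3) = 22; t(4) = 14; t(5) = 23; t(6) = 9.
Since t(6) = t(0) = 9, the sequence is periodic with period 6.
(453 - 0) mod 6 = 3, so t(453) = t(3) = 22.

22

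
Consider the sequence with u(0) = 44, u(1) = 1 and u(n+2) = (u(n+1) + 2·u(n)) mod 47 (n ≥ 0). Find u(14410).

Computing terms: u(0) = 44,  u(1) = 1,  u(2) = 42,  u(3) = 44,  u(4) = 34,  u(5) = 28,  u(6) = 2,  u(7) = 11,  u(8) = 15,  u(9) = 37,  u(10) = 20,  u(11) = 0,  u(12) = 40,  u(13) = 40,  u(14) = 26,  u(15) = 12,  u(16) = 17,  u(17) = 41,  u(18) = 28,  u(19) = 16,  u(20) = 25,  u(21) = 10,  u(22) = 13,  u(23) = 33,  u(24) = 12,  u(25) = 31,  u(26) = 8,  u(27) = 23,  u(28) = 39,  u(29) = 38,  u(30) = 22,  u(31) = 4,  u(32) = 1,  u(33) = 9,  u(34) = 11,  u(35) = 29,  u(36) = 4,  u(37) = 15,  u(38) = 23,  u(39) = 6,  u(40) = 5,  u(41) = 17,  u(42) = 27,  u(43) = 14,  u(44) = 21,  u(45) = 2,  u(46) = 44,  u(47) = 1.
Since (u(46), u(47)) = (u(0), u(1)) = (44, 1) (two consecutive terms determine the rest), the sequence is periodic with period 46.
So u(14410) = u(0 + ((14410-0) mod 46)) = u(12) = 40.

40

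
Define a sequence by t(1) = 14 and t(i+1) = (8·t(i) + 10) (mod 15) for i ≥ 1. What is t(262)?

2

Computing terms: t(1) = 14, t(2) = 2, t(3) = 11, t(4) = 8, t(5) = 14.
Since t(5) = t(1) = 14, the sequence is periodic with period 4.
So t(262) = t(1 + ((262-1) mod 4)) = t(2) = 2.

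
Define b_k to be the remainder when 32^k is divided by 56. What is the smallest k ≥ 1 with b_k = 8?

3

b_0 = 1,  b_1 = 32,  b_2 = 16,  b_3 = 8,  b_4 = 32.
Since b_4 = b_1 = 32, the sequence is eventually periodic: after a pre-period of length 1 it cycles with period 3.
The value 8 first appears (with k ≥ 1) at b_3.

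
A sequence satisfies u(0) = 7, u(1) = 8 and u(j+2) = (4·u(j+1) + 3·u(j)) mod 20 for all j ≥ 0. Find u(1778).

13

Computing terms: u(0) = 7; u(1) = 8; u(2) = 13; u(3) = 16; u(4) = 3; u(5) = 0; u(6) = 9; u(7) = 16; u(8) = 11; u(9) = 12; u(10) = 1; u(11) = 0; u(12) = 3; u(13) = 12; u(14) = 17; u(15) = 4; u(16) = 7; u(17) = 0; u(18) = 1; u(19) = 4; u(20) = 19; u(21) = 8; u(22) = 9; u(23) = 0; u(24) = 7; u(25) = 8.
Since (u(24), u(25)) = (u(0), u(1)) = (7, 8) (two consecutive terms determine the rest), the sequence is periodic with period 24.
(1778 - 0) mod 24 = 2, so u(1778) = u(2) = 13.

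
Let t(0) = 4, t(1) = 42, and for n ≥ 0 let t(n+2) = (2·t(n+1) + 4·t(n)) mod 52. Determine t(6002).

16

Listing terms: t(0) = 4, t(1) = 42, t(2) = 48, t(3) = 4, t(4) = 44, t(5) = 0, t(6) = 20, t(7) = 40, t(8) = 4, t(9) = 12, t(10) = 40, t(11) = 24, t(12) = 0, t(13) = 44, t(14) = 36, t(15) = 40, t(16) = 16, t(17) = 36, t(18) = 32, t(19) = 0, t(20) = 24, t(21) = 48, t(22) = 36, t(23) = 4, t(24) = 48, t(25) = 8, t(26) = 0, t(27) = 32, t(28) = 12, t(29) = 48, t(30) = 40, t(31) = 12, t(32) = 28, t(33) = 0, t(34) = 8, t(35) = 16, t(36) = 12, t(37) = 36, t(38) = 16, t(39) = 20, t(40) = 0, t(41) = 28, t(42) = 4, t(43) = 16, t(44) = 48, t(45) = 4.
Since (t(44), t(45)) = (t(2), t(3)) = (48, 4) (two consecutive terms determine the rest), the sequence is eventually periodic: after a pre-period of length 2 it cycles with period 42.
For n ≥ 2, t(n) depends only on (n - 2) mod 42. (6002 - 2) mod 42 = 36, so t(6002) = t(38) = 16.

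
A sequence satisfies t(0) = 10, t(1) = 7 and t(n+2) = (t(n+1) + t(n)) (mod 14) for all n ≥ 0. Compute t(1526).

1

We have t(0) = 10, t(1) = 7, t(2) = 3, t(3) = 10, t(4) = 13, t(5) = 9, t(6) = 8, t(7) = 3, t(8) = 11, t(9) = 0, t(10) = 11, t(11) = 11, t(12) = 8, t(13) = 5, t(14) = 13, t(15) = 4, t(16) = 3, t(17) = 7, t(18) = 10, t(19) = 3, t(20) = 13, t(21) = 2, t(22) = 1, t(23) = 3, t(24) = 4, t(25) = 7, t(26) = 11, t(27) = 4, t(28) = 1, t(29) = 5, t(30) = 6, t(31) = 11, t(32) = 3, t(33) = 0, t(34) = 3, t(35) = 3, t(36) = 6, t(37) = 9, t(38) = 1, t(39) = 10, t(40) = 11, t(41) = 7, t(42) = 4, t(43) = 11, t(44) = 1, t(45) = 12, t(46) = 13, t(47) = 11, t(48) = 10, t(49) = 7.
Since (t(48), t(49)) = (t(0), t(1)) = (10, 7) (two consecutive terms determine the rest), the sequence is periodic with period 48.
(1526 - 0) mod 48 = 38, so t(1526) = t(38) = 1.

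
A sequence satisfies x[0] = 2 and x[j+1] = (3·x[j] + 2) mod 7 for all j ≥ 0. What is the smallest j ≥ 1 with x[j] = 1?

1

We have x[0] = 2; x[1] = 1; x[2] = 5; x[3] = 3; x[4] = 4; x[5] = 0; x[6] = 2.
The sequence repeats with period 6.
The value 1 first appears (with j ≥ 1) at x[1].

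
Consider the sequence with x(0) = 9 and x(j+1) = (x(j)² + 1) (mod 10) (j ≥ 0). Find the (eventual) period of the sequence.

We have x(0) = 9,  x(1) = 2,  x(2) = 5,  x(3) = 6,  x(4) = 7,  x(5) = 0,  x(6) = 1,  x(7) = 2.
Since x(7) = x(1) = 2, the sequence is eventually periodic: after a pre-period of length 1 it cycles with period 6.

6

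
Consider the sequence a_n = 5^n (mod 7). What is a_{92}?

We have a_1 = 5; a_2 = 4; a_3 = 6; a_4 = 2; a_5 = 3; a_6 = 1; a_7 = 5.
Since a_7 = a_1 = 5, the sequence is periodic with period 6.
(92 - 1) mod 6 = 1, so a_{92} = a_2 = 4.

4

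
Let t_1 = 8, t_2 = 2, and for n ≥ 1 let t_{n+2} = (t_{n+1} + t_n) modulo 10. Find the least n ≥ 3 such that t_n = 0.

We have t_1 = 8; t_2 = 2; t_3 = 0; t_4 = 2; t_5 = 2; t_6 = 4; t_7 = 6; t_8 = 0; t_9 = 6; t_{10} = 6; t_{11} = 2; t_{12} = 8; t_{13} = 0; t_{14} = 8; t_{15} = 8; t_{16} = 6; t_{17} = 4; t_{18} = 0; t_{19} = 4; t_{20} = 4; t_{21} = 8; t_{22} = 2.
Since (t_{21}, t_{22}) = (t_1, t_2) = (8, 2) (two consecutive terms determine the rest), the sequence is periodic with period 20.
The value 0 first appears (with n ≥ 3) at t_3.

3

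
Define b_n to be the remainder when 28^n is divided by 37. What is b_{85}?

25

Listing terms: b_1 = 28; b_2 = 7; b_3 = 11; b_4 = 12; b_5 = 3; b_6 = 10; b_7 = 21; b_8 = 33; b_9 = 36; b_{10} = 9; b_{11} = 30; b_{12} = 26; b_{13} = 25; b_{14} = 34; b_{15} = 27; b_{16} = 16; b_{17} = 4; b_{18} = 1; b_{19} = 28.
The sequence repeats with period 18.
(85 - 1) mod 18 = 12, so b_{85} = b_{13} = 25.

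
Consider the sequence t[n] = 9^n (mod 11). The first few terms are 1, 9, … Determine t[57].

t[0] = 1; t[1] = 9; t[2] = 4; t[3] = 3; t[4] = 5; t[5] = 1.
Since t[5] = t[0] = 1, the sequence is periodic with period 5.
(57 - 0) mod 5 = 2, so t[57] = t[2] = 4.

4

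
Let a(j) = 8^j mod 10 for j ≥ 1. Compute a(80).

6

a(1) = 8, a(2) = 4, a(3) = 2, a(4) = 6, a(5) = 8.
The sequence repeats with period 4.
(80 - 1) mod 4 = 3, so a(80) = a(4) = 6.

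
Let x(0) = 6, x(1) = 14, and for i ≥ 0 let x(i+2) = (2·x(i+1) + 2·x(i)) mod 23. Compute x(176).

6

We have x(0) = 6, x(1) = 14, x(2) = 17, x(3) = 16, x(4) = 20, x(5) = 3, x(6) = 0, x(7) = 6, x(8) = 12, x(9) = 13, x(10) = 4, x(11) = 11, x(12) = 7, x(13) = 13, x(14) = 17, x(15) = 14, x(16) = 16, x(17) = 14, x(18) = 14, x(19) = 10, x(20) = 2, x(21) = 1, x(22) = 6, x(23) = 14.
The sequence repeats with period 22.
So x(176) = x(0 + ((176-0) mod 22)) = x(0) = 6.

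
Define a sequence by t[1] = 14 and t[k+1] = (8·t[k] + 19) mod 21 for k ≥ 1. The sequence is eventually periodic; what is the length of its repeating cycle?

We have t[1] = 14, t[2] = 5, t[3] = 17, t[4] = 8, t[5] = 20, t[6] = 11, t[7] = 2, t[8] = 14.
Since t[8] = t[1] = 14, the sequence is periodic with period 7.

7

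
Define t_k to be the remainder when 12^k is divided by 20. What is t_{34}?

We have t_0 = 1; t_1 = 12; t_2 = 4; t_3 = 8; t_4 = 16; t_5 = 12.
Since t_5 = t_1 = 12, the sequence is eventually periodic: after a pre-period of length 1 it cycles with period 4.
For k ≥ 1, t_k depends only on (k - 1) mod 4. (34 - 1) mod 4 = 1, so t_{34} = t_2 = 4.

4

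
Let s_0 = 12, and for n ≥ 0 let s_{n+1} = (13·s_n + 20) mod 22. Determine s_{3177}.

6

Listing terms: s_0 = 12,  s_1 = 0,  s_2 = 20,  s_3 = 16,  s_4 = 8,  s_5 = 14,  s_6 = 4,  s_7 = 6,  s_8 = 10,  s_9 = 18,  s_{10} = 12.
Since s_{10} = s_0 = 12, the sequence is periodic with period 10.
(3177 - 0) mod 10 = 7, so s_{3177} = s_7 = 6.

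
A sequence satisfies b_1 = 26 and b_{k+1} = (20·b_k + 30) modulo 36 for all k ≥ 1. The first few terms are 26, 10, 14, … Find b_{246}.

34

Listing terms: b_1 = 26, b_2 = 10, b_3 = 14, b_4 = 22, b_5 = 2, b_6 = 34, b_7 = 26.
The sequence repeats with period 6.
(246 - 1) mod 6 = 5, so b_{246} = b_6 = 34.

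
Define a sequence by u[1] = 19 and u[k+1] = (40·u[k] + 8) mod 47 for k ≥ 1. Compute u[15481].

33

We have u[1] = 19, u[2] = 16, u[3] = 37, u[4] = 31, u[5] = 26, u[6] = 14, u[7] = 4, u[8] = 27, u[9] = 7, u[10] = 6, u[11] = 13, u[12] = 11, u[13] = 25, u[14] = 21, u[15] = 2, u[16] = 41, u[17] = 3, u[18] = 34, u[19] = 5, u[20] = 20, u[21] = 9, u[22] = 39, u[23] = 17, u[24] = 30, u[25] = 33, u[26] = 12, u[27] = 18, u[28] = 23, u[29] = 35, u[30] = 45, u[31] = 22, u[32] = 42, u[33] = 43, u[34] = 36, u[35] = 38, u[36] = 24, u[37] = 28, u[38] = 0, u[39] = 8, u[40] = 46, u[41] = 15, u[42] = 44, u[43] = 29, u[44] = 40, u[45] = 10, u[46] = 32, u[47] = 19.
Since u[47] = u[1] = 19, the sequence is periodic with period 46.
So u[15481] = u[1 + ((15481-1) mod 46)] = u[25] = 33.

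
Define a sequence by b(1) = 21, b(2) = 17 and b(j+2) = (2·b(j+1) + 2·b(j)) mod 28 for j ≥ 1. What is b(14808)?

16

We have b(1) = 21; b(2) = 17; b(3) = 20; b(4) = 18; b(5) = 20; b(6) = 20; b(7) = 24; b(8) = 4; b(9) = 0; b(10) = 8; b(11) = 16; b(12) = 20; b(13) = 16; b(14) = 16; b(15) = 8; b(16) = 20; b(17) = 0; b(18) = 12; b(19) = 24; b(20) = 16; b(21) = 24; b(22) = 24; b(23) = 12; b(24) = 16; b(25) = 0; b(26) = 4; b(27) = 8; b(28) = 24; b(29) = 8; b(30) = 8; b(31) = 4; b(32) = 24; b(33) = 0; b(34) = 20; b(35) = 12; b(36) = 8; b(37) = 12; b(38) = 12; b(39) = 20; b(40) = 8; b(41) = 0; b(42) = 16; b(43) = 4; b(44) = 12; b(45) = 4; b(46) = 4; b(47) = 16; b(48) = 12; b(49) = 0; b(50) = 24; b(51) = 20; b(52) = 4; b(53) = 20; b(54) = 20.
Since (b(53), b(54)) = (b(5), b(6)) = (20, 20) (two consecutive terms determine the rest), the sequence is eventually periodic: after a pre-period of length 4 it cycles with period 48.
For j ≥ 5, b(j) depends only on (j - 5) mod 48. (14808 - 5) mod 48 = 19, so b(14808) = b(24) = 16.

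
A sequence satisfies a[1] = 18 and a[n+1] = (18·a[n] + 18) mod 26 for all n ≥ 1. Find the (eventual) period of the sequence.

4

Computing terms: a[1] = 18; a[2] = 4; a[3] = 12; a[4] = 0; a[5] = 18.
The sequence repeats with period 4.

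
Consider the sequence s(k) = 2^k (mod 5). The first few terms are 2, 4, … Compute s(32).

1

s(1) = 2; s(2) = 4; s(3) = 3; s(4) = 1; s(5) = 2.
The sequence repeats with period 4.
So s(32) = s(1 + ((32-1) mod 4)) = s(4) = 1.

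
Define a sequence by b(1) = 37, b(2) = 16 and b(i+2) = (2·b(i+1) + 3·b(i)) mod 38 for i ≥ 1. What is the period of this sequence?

18

Listing terms: b(1) = 37, b(2) = 16, b(3) = 29, b(4) = 30, b(5) = 33, b(6) = 4, b(7) = 31, b(8) = 36, b(9) = 13, b(10) = 20, b(11) = 3, b(12) = 28, b(13) = 27, b(14) = 24, b(15) = 15, b(16) = 26, b(17) = 21, b(18) = 6, b(19) = 37, b(20) = 16.
Since (b(19), b(20)) = (b(1), b(2)) = (37, 16) (two consecutive terms determine the rest), the sequence is periodic with period 18.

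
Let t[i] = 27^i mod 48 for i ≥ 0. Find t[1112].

33

We have t[0] = 1; t[1] = 27; t[2] = 9; t[3] = 3; t[4] = 33; t[5] = 27.
Since t[5] = t[1] = 27, the sequence is eventually periodic: after a pre-period of length 1 it cycles with period 4.
For i ≥ 1, t[i] depends only on (i - 1) mod 4. (1112 - 1) mod 4 = 3, so t[1112] = t[4] = 33.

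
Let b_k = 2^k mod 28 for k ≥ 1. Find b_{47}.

4

We have b_1 = 2; b_2 = 4; b_3 = 8; b_4 = 16; b_5 = 4.
Since b_5 = b_2 = 4, the sequence is eventually periodic: after a pre-period of length 1 it cycles with period 3.
For k ≥ 2, b_k depends only on (k - 2) mod 3. (47 - 2) mod 3 = 0, so b_{47} = b_2 = 4.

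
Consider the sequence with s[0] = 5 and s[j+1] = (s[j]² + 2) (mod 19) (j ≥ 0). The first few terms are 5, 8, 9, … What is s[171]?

2

s[0] = 5; s[1] = 8; s[2] = 9; s[3] = 7; s[4] = 13; s[5] = 0; s[6] = 2; s[7] = 6; s[8] = 0.
Since s[8] = s[5] = 0, the sequence is eventually periodic: after a pre-period of length 5 it cycles with period 3.
For j ≥ 5, s[j] depends only on (j - 5) mod 3. (171 - 5) mod 3 = 1, so s[171] = s[6] = 2.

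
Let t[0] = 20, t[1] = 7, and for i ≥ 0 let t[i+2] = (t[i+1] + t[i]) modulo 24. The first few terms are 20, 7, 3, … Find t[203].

19

t[0] = 20; t[1] = 7; t[2] = 3; t[3] = 10; t[4] = 13; t[5] = 23; t[6] = 12; t[7] = 11; t[8] = 23; t[9] = 10; t[10] = 9; t[11] = 19; t[12] = 4; t[13] = 23; t[14] = 3; t[15] = 2; t[16] = 5; t[17] = 7; t[18] = 12; t[19] = 19; t[20] = 7; t[21] = 2; t[22] = 9; t[23] = 11; t[24] = 20; t[25] = 7.
The sequence repeats with period 24.
(203 - 0) mod 24 = 11, so t[203] = t[11] = 19.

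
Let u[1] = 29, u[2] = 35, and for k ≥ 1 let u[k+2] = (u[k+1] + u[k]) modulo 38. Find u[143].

Computing terms: u[1] = 29; u[2] = 35; u[3] = 26; u[4] = 23; u[5] = 11; u[6] = 34; u[7] = 7; u[8] = 3; u[9] = 10; u[10] = 13; u[11] = 23; u[12] = 36; u[13] = 21; u[14] = 19; u[15] = 2; u[16] = 21; u[17] = 23; u[18] = 6; u[19] = 29; u[20] = 35.
The sequence repeats with period 18.
So u[143] = u[1 + ((143-1) mod 18)] = u[17] = 23.

23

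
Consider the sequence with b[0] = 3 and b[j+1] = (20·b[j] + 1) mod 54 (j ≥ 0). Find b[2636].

15

Listing terms: b[0] = 3,  b[1] = 7,  b[2] = 33,  b[3] = 13,  b[4] = 45,  b[5] = 37,  b[6] = 39,  b[7] = 25,  b[8] = 15,  b[9] = 31,  b[10] = 27,  b[11] = 1,  b[12] = 21,  b[13] = 43,  b[14] = 51,  b[15] = 49,  b[16] = 9,  b[17] = 19,  b[18] = 3.
Since b[18] = b[0] = 3, the sequence is periodic with period 18.
(2636 - 0) mod 18 = 8, so b[2636] = b[8] = 15.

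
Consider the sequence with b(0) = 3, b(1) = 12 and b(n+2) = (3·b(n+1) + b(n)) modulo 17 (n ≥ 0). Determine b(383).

Computing terms: b(0) = 3, b(1) = 12, b(2) = 5, b(3) = 10, b(4) = 1, b(5) = 13, b(6) = 6, b(7) = 14, b(8) = 14, b(9) = 5, b(10) = 12, b(11) = 7, b(12) = 16, b(13) = 4, b(14) = 11, b(15) = 3, b(16) = 3, b(17) = 12.
The sequence repeats with period 16.
(383 - 0) mod 16 = 15, so b(383) = b(15) = 3.

3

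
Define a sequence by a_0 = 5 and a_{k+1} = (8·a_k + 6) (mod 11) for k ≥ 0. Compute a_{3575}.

Listing terms: a_0 = 5; a_1 = 2; a_2 = 0; a_3 = 6; a_4 = 10; a_5 = 9; a_6 = 1; a_7 = 3; a_8 = 8; a_9 = 4; a_{10} = 5.
Since a_{10} = a_0 = 5, the sequence is periodic with period 10.
(3575 - 0) mod 10 = 5, so a_{3575} = a_5 = 9.

9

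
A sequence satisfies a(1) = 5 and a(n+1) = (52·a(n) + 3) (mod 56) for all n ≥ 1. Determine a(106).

55

Computing terms: a(1) = 5, a(2) = 39, a(3) = 15, a(4) = 55, a(5) = 7, a(6) = 31, a(7) = 47, a(8) = 39.
Since a(8) = a(2) = 39, the sequence is eventually periodic: after a pre-period of length 1 it cycles with period 6.
For n ≥ 2, a(n) depends only on (n - 2) mod 6. (106 - 2) mod 6 = 2, so a(106) = a(4) = 55.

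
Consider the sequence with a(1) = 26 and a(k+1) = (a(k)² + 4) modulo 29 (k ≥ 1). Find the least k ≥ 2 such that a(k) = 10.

10

Computing terms: a(1) = 26, a(2) = 13, a(3) = 28, a(4) = 5, a(5) = 0, a(6) = 4, a(7) = 20, a(8) = 27, a(9) = 8, a(10) = 10, a(11) = 17, a(12) = 3, a(13) = 13.
Since a(13) = a(2) = 13, the sequence is eventually periodic: after a pre-period of length 1 it cycles with period 11.
The value 10 first appears (with k ≥ 2) at a(10).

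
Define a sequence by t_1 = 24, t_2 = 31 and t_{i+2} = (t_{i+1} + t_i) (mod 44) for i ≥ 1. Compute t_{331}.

24

Listing terms: t_1 = 24, t_2 = 31, t_3 = 11, t_4 = 42, t_5 = 9, t_6 = 7, t_7 = 16, t_8 = 23, t_9 = 39, t_{10} = 18, t_{11} = 13, t_{12} = 31, t_{13} = 0, t_{14} = 31, t_{15} = 31, t_{16} = 18, t_{17} = 5, t_{18} = 23, t_{19} = 28, t_{20} = 7, t_{21} = 35, t_{22} = 42, t_{23} = 33, t_{24} = 31, t_{25} = 20, t_{26} = 7, t_{27} = 27, t_{28} = 34, t_{29} = 17, t_{30} = 7, t_{31} = 24, t_{32} = 31.
The sequence repeats with period 30.
So t_{331} = t_{1 + ((331-1) mod 30)} = t_1 = 24.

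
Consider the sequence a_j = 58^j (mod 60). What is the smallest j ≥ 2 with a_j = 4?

2

Listing terms: a_1 = 58,  a_2 = 4,  a_3 = 52,  a_4 = 16,  a_5 = 28,  a_6 = 4.
Since a_6 = a_2 = 4, the sequence is eventually periodic: after a pre-period of length 1 it cycles with period 4.
The value 4 first appears (with j ≥ 2) at a_2.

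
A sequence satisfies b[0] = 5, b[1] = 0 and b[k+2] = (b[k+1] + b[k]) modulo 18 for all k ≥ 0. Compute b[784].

b[0] = 5,  b[1] = 0,  b[2] = 5,  b[3] = 5,  b[4] = 10,  b[5] = 15,  b[6] = 7,  b[7] = 4,  b[8] = 11,  b[9] = 15,  b[10] = 8,  b[11] = 5,  b[12] = 13,  b[13] = 0,  b[14] = 13,  b[15] = 13,  b[16] = 8,  b[17] = 3,  b[18] = 11,  b[19] = 14,  b[20] = 7,  b[21] = 3,  b[22] = 10,  b[23] = 13,  b[24] = 5,  b[25] = 0.
The sequence repeats with period 24.
So b[784] = b[0 + ((784-0) mod 24)] = b[16] = 8.

8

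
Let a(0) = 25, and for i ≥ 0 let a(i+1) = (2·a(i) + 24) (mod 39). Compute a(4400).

Listing terms: a(0) = 25, a(1) = 35, a(2) = 16, a(3) = 17, a(4) = 19, a(5) = 23, a(6) = 31, a(7) = 8, a(8) = 1, a(9) = 26, a(10) = 37, a(11) = 20, a(12) = 25.
Since a(12) = a(0) = 25, the sequence is periodic with period 12.
(4400 - 0) mod 12 = 8, so a(4400) = a(8) = 1.

1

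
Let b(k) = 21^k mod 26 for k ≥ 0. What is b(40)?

b(0) = 1; b(1) = 21; b(2) = 25; b(3) = 5; b(4) = 1.
The sequence repeats with period 4.
(40 - 0) mod 4 = 0, so b(40) = b(0) = 1.

1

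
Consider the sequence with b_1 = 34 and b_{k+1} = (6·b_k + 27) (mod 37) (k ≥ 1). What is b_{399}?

Listing terms: b_1 = 34; b_2 = 9; b_3 = 7; b_4 = 32; b_5 = 34.
The sequence repeats with period 4.
(399 - 1) mod 4 = 2, so b_{399} = b_3 = 7.

7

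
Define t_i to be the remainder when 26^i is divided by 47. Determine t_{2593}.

35

We have t_1 = 26, t_2 = 18, t_3 = 45, t_4 = 42, t_5 = 11, t_6 = 4, t_7 = 10, t_8 = 25, t_9 = 39, t_{10} = 27, t_{11} = 44, t_{12} = 16, t_{13} = 40, t_{14} = 6, t_{15} = 15, t_{16} = 14, t_{17} = 35, t_{18} = 17, t_{19} = 19, t_{20} = 24, t_{21} = 13, t_{22} = 9, t_{23} = 46, t_{24} = 21, t_{25} = 29, t_{26} = 2, t_{27} = 5, t_{28} = 36, t_{29} = 43, t_{30} = 37, t_{31} = 22, t_{32} = 8, t_{33} = 20, t_{34} = 3, t_{35} = 31, t_{36} = 7, t_{37} = 41, t_{38} = 32, t_{39} = 33, t_{40} = 12, t_{41} = 30, t_{42} = 28, t_{43} = 23, t_{44} = 34, t_{45} = 38, t_{46} = 1, t_{47} = 26.
The sequence repeats with period 46.
(2593 - 1) mod 46 = 16, so t_{2593} = t_{17} = 35.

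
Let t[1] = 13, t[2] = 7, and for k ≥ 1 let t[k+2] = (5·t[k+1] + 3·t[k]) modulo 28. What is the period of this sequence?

6

We have t[1] = 13; t[2] = 7; t[3] = 18; t[4] = 27; t[5] = 21; t[6] = 18; t[7] = 13; t[8] = 7.
Since (t[7], t[8]) = (t[1], t[2]) = (13, 7) (two consecutive terms determine the rest), the sequence is periodic with period 6.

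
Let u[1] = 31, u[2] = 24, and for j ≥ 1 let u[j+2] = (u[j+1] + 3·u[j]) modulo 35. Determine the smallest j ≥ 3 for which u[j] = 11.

We have u[1] = 31; u[2] = 24; u[3] = 12; u[4] = 14; u[5] = 15; u[6] = 22; u[7] = 32; u[8] = 28; u[9] = 19; u[10] = 33; u[11] = 20; u[12] = 14; u[13] = 4; u[14] = 11; u[15] = 23; u[16] = 21; u[17] = 20; u[18] = 13; u[19] = 3; u[20] = 7; u[21] = 16; u[22] = 2; u[23] = 15; u[24] = 21; u[25] = 31; u[26] = 24.
The sequence repeats with period 24.
The value 11 first appears (with j ≥ 3) at u[14].

14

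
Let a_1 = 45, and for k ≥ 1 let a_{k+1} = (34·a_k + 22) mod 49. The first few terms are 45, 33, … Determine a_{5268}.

Computing terms: a_1 = 45,  a_2 = 33,  a_3 = 17,  a_4 = 12,  a_5 = 38,  a_6 = 40,  a_7 = 10,  a_8 = 19,  a_9 = 31,  a_{10} = 47,  a_{11} = 3,  a_{12} = 26,  a_{13} = 24,  a_{14} = 5,  a_{15} = 45.
Since a_{15} = a_1 = 45, the sequence is periodic with period 14.
(5268 - 1) mod 14 = 3, so a_{5268} = a_4 = 12.

12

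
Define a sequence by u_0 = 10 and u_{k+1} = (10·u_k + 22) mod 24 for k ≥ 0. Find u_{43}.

u_0 = 10, u_1 = 2, u_2 = 18, u_3 = 10.
The sequence repeats with period 3.
So u_{43} = u_{0 + ((43-0) mod 3)} = u_1 = 2.

2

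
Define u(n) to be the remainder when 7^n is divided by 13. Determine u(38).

Listing terms: u(0) = 1, u(1) = 7, u(2) = 10, u(3) = 5, u(4) = 9, u(5) = 11, u(6) = 12, u(7) = 6, u(8) = 3, u(9) = 8, u(10) = 4, u(11) = 2, u(12) = 1.
The sequence repeats with period 12.
(38 - 0) mod 12 = 2, so u(38) = u(2) = 10.

10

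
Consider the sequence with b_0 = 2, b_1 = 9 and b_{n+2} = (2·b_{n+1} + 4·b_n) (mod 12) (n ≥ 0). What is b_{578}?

8

We have b_0 = 2; b_1 = 9; b_2 = 2; b_3 = 4; b_4 = 4; b_5 = 0; b_6 = 4; b_7 = 8; b_8 = 8; b_9 = 0; b_{10} = 8; b_{11} = 4; b_{12} = 4.
Since (b_{11}, b_{12}) = (b_3, b_4) = (4, 4) (two consecutive terms determine the rest), the sequence is eventually periodic: after a pre-period of length 3 it cycles with period 8.
For n ≥ 3, b_n depends only on (n - 3) mod 8. (578 - 3) mod 8 = 7, so b_{578} = b_{10} = 8.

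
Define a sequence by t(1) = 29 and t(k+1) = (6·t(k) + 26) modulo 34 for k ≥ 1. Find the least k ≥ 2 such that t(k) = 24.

14

We have t(1) = 29, t(2) = 30, t(3) = 2, t(4) = 4, t(5) = 16, t(6) = 20, t(7) = 10, t(8) = 18, t(9) = 32, t(10) = 14, t(11) = 8, t(12) = 6, t(13) = 28, t(14) = 24, t(15) = 0, t(16) = 26, t(17) = 12, t(18) = 30.
Since t(18) = t(2) = 30, the sequence is eventually periodic: after a pre-period of length 1 it cycles with period 16.
The value 24 first appears (with k ≥ 2) at t(14).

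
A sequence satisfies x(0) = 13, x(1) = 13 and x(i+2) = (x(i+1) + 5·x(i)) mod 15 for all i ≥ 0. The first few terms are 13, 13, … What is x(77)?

3

x(0) = 13,  x(1) = 13,  x(2) = 3,  x(3) = 8,  x(4) = 8,  x(5) = 3,  x(6) = 13,  x(7) = 13.
Since (x(6), x(7)) = (x(0), x(1)) = (13, 13) (two consecutive terms determine the rest), the sequence is periodic with period 6.
(77 - 0) mod 6 = 5, so x(77) = x(5) = 3.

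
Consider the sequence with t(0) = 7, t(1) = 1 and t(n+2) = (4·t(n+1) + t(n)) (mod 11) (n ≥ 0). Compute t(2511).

1

t(0) = 7,  t(1) = 1,  t(2) = 0,  t(3) = 1,  t(4) = 4,  t(5) = 6,  t(6) = 6,  t(7) = 8,  t(8) = 5,  t(9) = 6,  t(10) = 7,  t(11) = 1.
Since (t(10), t(11)) = (t(0), t(1)) = (7, 1) (two consecutive terms determine the rest), the sequence is periodic with period 10.
So t(2511) = t(0 + ((2511-0) mod 10)) = t(1) = 1.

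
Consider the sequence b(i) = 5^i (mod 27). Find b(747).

b(1) = 5, b(2) = 25, b(3) = 17, b(4) = 4, b(5) = 20, b(6) = 19, b(7) = 14, b(8) = 16, b(9) = 26, b(10) = 22, b(11) = 2, b(12) = 10, b(13) = 23, b(14) = 7, b(15) = 8, b(16) = 13, b(17) = 11, b(18) = 1, b(19) = 5.
Since b(19) = b(1) = 5, the sequence is periodic with period 18.
So b(747) = b(1 + ((747-1) mod 18)) = b(9) = 26.

26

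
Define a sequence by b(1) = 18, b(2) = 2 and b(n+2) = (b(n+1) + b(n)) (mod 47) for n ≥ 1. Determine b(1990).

17

b(1) = 18; b(2) = 2; b(3) = 20; b(4) = 22; b(5) = 42; b(6) = 17; b(7) = 12; b(8) = 29; b(9) = 41; b(10) = 23; b(11) = 17; b(12) = 40; b(13) = 10; b(14) = 3; b(15) = 13; b(16) = 16; b(17) = 29; b(18) = 45; b(19) = 27; b(20) = 25; b(21) = 5; b(22) = 30; b(23) = 35; b(24) = 18; b(25) = 6; b(26) = 24; b(27) = 30; b(28) = 7; b(29) = 37; b(30) = 44; b(31) = 34; b(32) = 31; b(33) = 18; b(34) = 2.
Since (b(33), b(34)) = (b(1), b(2)) = (18, 2) (two consecutive terms determine the rest), the sequence is periodic with period 32.
So b(1990) = b(1 + ((1990-1) mod 32)) = b(6) = 17.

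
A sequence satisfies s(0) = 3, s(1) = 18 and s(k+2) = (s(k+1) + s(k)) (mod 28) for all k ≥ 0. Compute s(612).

Listing terms: s(0) = 3, s(1) = 18, s(2) = 21, s(3) = 11, s(4) = 4, s(5) = 15, s(6) = 19, s(7) = 6, s(8) = 25, s(9) = 3, s(10) = 0, s(11) = 3, s(12) = 3, s(13) = 6, s(14) = 9, s(15) = 15, s(16) = 24, s(17) = 11, s(18) = 7, s(19) = 18, s(20) = 25, s(21) = 15, s(22) = 12, s(23) = 27, s(24) = 11, s(25) = 10, s(26) = 21, s(27) = 3, s(28) = 24, s(29) = 27, s(30) = 23, s(31) = 22, s(32) = 17, s(33) = 11, s(34) = 0, s(35) = 11, s(36) = 11, s(37) = 22, s(38) = 5, s(39) = 27, s(40) = 4, s(41) = 3, s(42) = 7, s(43) = 10, s(44) = 17, s(45) = 27, s(46) = 16, s(47) = 15, s(48) = 3, s(49) = 18.
Since (s(48), s(49)) = (s(0), s(1)) = (3, 18) (two consecutive terms determine the rest), the sequence is periodic with period 48.
So s(612) = s(0 + ((612-0) mod 48)) = s(36) = 11.

11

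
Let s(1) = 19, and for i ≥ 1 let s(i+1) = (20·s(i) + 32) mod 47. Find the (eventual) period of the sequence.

Listing terms: s(1) = 19,  s(2) = 36,  s(3) = 0,  s(4) = 32,  s(5) = 14,  s(6) = 30,  s(7) = 21,  s(8) = 29,  s(9) = 1,  s(10) = 5,  s(11) = 38,  s(12) = 40,  s(13) = 33,  s(14) = 34,  s(15) = 7,  s(16) = 31,  s(17) = 41,  s(18) = 6,  s(19) = 11,  s(20) = 17,  s(21) = 43,  s(22) = 46,  s(23) = 12,  s(24) = 37,  s(25) = 20,  s(26) = 9,  s(27) = 24,  s(28) = 42,  s(29) = 26,  s(30) = 35,  s(31) = 27,  s(32) = 8,  s(33) = 4,  s(34) = 18,  s(35) = 16,  s(36) = 23,  s(37) = 22,  s(38) = 2,  s(39) = 25,  s(40) = 15,  s(41) = 3,  s(42) = 45,  s(43) = 39,  s(44) = 13,  s(45) = 10,  s(46) = 44,  s(47) = 19.
Since s(47) = s(1) = 19, the sequence is periodic with period 46.

46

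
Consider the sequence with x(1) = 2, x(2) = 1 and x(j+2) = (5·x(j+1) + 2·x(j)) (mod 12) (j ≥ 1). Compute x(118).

11

Computing terms: x(1) = 2, x(2) = 1, x(3) = 9, x(4) = 11, x(5) = 1, x(6) = 3, x(7) = 5, x(8) = 7, x(9) = 9, x(10) = 11.
Since (x(9), x(10)) = (x(3), x(4)) = (9, 11) (two consecutive terms determine the rest), the sequence is eventually periodic: after a pre-period of length 2 it cycles with period 6.
For j ≥ 3, x(j) depends only on (j - 3) mod 6. (118 - 3) mod 6 = 1, so x(118) = x(4) = 11.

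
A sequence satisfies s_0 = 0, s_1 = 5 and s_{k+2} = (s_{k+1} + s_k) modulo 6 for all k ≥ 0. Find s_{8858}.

5

Listing terms: s_0 = 0,  s_1 = 5,  s_2 = 5,  s_3 = 4,  s_4 = 3,  s_5 = 1,  s_6 = 4,  s_7 = 5,  s_8 = 3,  s_9 = 2,  s_{10} = 5,  s_{11} = 1,  s_{12} = 0,  s_{13} = 1,  s_{14} = 1,  s_{15} = 2,  s_{16} = 3,  s_{17} = 5,  s_{18} = 2,  s_{19} = 1,  s_{20} = 3,  s_{21} = 4,  s_{22} = 1,  s_{23} = 5,  s_{24} = 0,  s_{25} = 5.
Since (s_{24}, s_{25}) = (s_0, s_1) = (0, 5) (two consecutive terms determine the rest), the sequence is periodic with period 24.
(8858 - 0) mod 24 = 2, so s_{8858} = s_2 = 5.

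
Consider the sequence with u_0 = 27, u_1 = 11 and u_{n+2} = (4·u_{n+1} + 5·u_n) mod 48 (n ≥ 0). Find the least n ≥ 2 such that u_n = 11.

8

Listing terms: u_0 = 27, u_1 = 11, u_2 = 35, u_3 = 3, u_4 = 43, u_5 = 43, u_6 = 3, u_7 = 35, u_8 = 11, u_9 = 27, u_{10} = 19, u_{11} = 19, u_{12} = 27, u_{13} = 11.
Since (u_{12}, u_{13}) = (u_0, u_1) = (27, 11) (two consecutive terms determine the rest), the sequence is periodic with period 12.
The value 11 first appears (with n ≥ 2) at u_8.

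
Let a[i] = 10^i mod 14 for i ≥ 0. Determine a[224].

2

Listing terms: a[0] = 1, a[1] = 10, a[2] = 2, a[3] = 6, a[4] = 4, a[5] = 12, a[6] = 8, a[7] = 10.
Since a[7] = a[1] = 10, the sequence is eventually periodic: after a pre-period of length 1 it cycles with period 6.
For i ≥ 1, a[i] depends only on (i - 1) mod 6. (224 - 1) mod 6 = 1, so a[224] = a[2] = 2.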